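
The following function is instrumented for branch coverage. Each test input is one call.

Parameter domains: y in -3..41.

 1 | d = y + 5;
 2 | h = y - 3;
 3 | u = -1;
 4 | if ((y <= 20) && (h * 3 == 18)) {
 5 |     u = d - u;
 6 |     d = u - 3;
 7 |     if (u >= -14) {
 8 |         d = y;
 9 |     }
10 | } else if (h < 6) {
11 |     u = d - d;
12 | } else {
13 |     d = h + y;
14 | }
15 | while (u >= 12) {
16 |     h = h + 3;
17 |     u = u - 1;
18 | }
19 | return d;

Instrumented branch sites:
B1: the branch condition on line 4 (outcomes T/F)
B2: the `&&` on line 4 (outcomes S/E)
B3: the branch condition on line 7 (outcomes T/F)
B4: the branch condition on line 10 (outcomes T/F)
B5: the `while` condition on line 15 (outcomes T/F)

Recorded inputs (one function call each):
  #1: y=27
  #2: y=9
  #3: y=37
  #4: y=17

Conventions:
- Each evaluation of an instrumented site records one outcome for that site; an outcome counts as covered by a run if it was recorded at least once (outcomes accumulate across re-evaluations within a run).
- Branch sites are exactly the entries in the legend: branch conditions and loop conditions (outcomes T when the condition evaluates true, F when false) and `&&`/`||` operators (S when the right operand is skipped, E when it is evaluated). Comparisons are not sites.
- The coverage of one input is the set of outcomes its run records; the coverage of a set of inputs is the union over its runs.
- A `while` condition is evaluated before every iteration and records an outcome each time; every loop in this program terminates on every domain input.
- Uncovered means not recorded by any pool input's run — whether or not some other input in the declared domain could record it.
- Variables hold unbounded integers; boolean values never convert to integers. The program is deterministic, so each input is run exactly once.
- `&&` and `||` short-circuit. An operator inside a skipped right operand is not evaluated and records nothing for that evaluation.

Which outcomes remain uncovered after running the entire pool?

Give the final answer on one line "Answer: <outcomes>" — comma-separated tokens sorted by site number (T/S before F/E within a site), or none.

input #1 (y=27): events B2->S, B1->F, B4->F, B5->F; covers B1=F, B2=S, B4=F, B5=F
input #2 (y=9): events B2->E, B1->T, B3->T, B5->T, B5->T, B5->T, B5->T, B5->F; covers B1=T, B2=E, B3=T, B5=T, B5=F
input #3 (y=37): events B2->S, B1->F, B4->F, B5->F; covers B1=F, B2=S, B4=F, B5=F
input #4 (y=17): events B2->E, B1->F, B4->F, B5->F; covers B1=F, B2=E, B4=F, B5=F
union over the pool: B1=T, B1=F, B2=S, B2=E, B3=T, B4=F, B5=T, B5=F
uncovered (2 of 10): B3=F, B4=T

Answer: B3=F, B4=T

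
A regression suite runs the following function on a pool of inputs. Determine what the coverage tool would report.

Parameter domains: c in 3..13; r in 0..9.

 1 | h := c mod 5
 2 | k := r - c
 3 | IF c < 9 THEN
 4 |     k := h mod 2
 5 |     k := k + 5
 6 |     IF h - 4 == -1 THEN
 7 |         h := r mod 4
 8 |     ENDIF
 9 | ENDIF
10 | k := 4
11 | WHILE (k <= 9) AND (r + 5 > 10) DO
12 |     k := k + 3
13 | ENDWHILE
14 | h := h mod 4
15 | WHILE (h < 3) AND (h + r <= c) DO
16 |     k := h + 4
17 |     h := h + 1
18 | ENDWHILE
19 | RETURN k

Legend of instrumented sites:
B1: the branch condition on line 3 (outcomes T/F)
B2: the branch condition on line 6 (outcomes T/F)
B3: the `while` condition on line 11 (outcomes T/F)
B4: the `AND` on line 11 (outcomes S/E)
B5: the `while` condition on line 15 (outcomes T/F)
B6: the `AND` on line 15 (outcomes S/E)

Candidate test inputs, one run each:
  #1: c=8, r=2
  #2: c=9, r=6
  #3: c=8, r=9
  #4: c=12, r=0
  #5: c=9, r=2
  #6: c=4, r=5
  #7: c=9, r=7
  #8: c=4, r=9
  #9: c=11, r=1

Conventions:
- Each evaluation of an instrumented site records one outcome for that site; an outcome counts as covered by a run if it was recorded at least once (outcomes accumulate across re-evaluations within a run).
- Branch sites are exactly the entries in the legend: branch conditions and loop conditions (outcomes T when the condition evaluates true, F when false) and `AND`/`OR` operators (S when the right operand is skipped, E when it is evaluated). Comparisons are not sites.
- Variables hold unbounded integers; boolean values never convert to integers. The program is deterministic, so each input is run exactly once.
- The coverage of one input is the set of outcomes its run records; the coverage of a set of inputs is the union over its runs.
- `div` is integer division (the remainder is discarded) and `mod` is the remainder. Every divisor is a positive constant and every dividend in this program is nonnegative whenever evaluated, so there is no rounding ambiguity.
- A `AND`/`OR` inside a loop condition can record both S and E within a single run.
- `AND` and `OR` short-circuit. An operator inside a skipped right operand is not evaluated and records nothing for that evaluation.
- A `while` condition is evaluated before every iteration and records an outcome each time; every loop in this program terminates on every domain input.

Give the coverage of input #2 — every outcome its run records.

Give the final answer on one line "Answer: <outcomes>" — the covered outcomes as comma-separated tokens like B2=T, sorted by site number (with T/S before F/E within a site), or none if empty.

Running input #2 (c=9, r=6), event by event:
  B1->F, B4->E, B3->T, B4->E, B3->T, B4->S, B3->F, B6->E, B5->T, B6->E
  B5->T, B6->E, B5->T, B6->S, B5->F
deduplicating events, the covered set is: B1=F, B3=T, B3=F, B4=S, B4=E, B5=T, B5=F, B6=S, B6=E

Answer: B1=F, B3=T, B3=F, B4=S, B4=E, B5=T, B5=F, B6=S, B6=E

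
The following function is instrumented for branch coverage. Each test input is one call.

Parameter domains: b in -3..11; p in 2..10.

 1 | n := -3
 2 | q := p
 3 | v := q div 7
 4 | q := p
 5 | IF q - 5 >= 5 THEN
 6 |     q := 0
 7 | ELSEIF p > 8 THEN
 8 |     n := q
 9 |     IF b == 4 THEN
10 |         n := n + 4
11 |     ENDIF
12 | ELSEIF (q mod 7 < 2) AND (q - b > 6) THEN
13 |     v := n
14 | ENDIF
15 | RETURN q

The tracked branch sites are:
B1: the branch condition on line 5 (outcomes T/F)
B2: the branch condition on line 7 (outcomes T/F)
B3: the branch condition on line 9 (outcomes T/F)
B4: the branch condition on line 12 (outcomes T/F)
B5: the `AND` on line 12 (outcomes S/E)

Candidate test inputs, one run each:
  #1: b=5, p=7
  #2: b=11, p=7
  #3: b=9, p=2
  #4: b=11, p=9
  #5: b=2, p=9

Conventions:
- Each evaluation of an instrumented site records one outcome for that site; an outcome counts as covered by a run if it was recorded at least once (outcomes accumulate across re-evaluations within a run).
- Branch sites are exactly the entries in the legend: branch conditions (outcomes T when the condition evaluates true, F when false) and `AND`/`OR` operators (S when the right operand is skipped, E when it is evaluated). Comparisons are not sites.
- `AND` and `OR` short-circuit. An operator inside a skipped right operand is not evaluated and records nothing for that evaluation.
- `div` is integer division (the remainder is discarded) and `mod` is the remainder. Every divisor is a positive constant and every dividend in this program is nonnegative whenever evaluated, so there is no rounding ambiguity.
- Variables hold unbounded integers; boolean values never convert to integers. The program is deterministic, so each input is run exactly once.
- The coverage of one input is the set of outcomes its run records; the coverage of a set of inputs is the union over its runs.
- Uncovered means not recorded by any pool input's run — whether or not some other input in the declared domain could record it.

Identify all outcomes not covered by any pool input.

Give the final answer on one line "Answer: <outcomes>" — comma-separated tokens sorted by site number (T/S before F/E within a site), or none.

input #1, b=5, p=7: events B1->F, B2->F, B5->E, B4->F; outcomes B1=F, B2=F, B4=F, B5=E
input #2, b=11, p=7: events B1->F, B2->F, B5->E, B4->F; outcomes B1=F, B2=F, B4=F, B5=E
input #3, b=9, p=2: events B1->F, B2->F, B5->S, B4->F; outcomes B1=F, B2=F, B4=F, B5=S
input #4, b=11, p=9: events B1->F, B2->T, B3->F; outcomes B1=F, B2=T, B3=F
input #5, b=2, p=9: events B1->F, B2->T, B3->F; outcomes B1=F, B2=T, B3=F
union over the pool: B1=F, B2=T, B2=F, B3=F, B4=F, B5=S, B5=E
uncovered (3 of 10): B1=T, B3=T, B4=T

Answer: B1=T, B3=T, B4=T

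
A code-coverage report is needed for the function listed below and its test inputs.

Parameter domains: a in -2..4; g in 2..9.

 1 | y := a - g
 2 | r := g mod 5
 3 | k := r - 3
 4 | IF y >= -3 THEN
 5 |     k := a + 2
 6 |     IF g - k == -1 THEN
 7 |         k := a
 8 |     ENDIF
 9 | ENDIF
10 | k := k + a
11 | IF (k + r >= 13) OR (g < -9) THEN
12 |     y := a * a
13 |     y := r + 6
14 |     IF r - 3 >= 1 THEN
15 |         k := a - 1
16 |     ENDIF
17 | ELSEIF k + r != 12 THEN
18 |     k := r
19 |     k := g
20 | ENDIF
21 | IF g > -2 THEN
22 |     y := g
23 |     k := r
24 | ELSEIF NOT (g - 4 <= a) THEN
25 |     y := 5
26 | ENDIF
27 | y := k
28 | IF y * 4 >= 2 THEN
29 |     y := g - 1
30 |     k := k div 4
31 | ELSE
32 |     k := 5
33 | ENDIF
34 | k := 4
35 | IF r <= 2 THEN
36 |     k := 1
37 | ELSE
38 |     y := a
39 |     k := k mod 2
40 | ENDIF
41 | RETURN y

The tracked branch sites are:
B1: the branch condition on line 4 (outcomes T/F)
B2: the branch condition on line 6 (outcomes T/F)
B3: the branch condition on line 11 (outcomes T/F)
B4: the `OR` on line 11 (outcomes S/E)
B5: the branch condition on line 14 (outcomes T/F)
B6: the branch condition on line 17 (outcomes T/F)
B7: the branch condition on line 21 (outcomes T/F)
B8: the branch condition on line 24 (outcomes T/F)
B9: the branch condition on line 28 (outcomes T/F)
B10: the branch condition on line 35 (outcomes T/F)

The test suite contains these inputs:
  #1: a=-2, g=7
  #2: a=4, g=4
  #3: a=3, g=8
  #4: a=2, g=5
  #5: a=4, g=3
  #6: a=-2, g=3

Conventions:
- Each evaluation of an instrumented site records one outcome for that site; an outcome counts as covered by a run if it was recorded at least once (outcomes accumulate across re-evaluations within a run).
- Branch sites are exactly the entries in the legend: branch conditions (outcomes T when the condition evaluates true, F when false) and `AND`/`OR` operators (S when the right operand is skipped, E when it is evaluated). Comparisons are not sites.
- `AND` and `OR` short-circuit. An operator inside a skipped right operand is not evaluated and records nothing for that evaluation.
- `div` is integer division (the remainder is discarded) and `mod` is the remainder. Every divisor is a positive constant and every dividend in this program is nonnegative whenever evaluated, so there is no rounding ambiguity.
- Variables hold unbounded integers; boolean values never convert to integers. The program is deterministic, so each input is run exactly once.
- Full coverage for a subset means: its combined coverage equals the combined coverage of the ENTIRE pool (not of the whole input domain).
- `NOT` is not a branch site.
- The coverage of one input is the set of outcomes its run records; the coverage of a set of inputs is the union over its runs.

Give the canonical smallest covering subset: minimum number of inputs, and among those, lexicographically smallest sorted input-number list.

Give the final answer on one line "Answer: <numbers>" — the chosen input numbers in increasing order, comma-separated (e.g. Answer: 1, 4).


test 1 (a=-2, g=7) fires B1->F, B4->E, B3->F, B6->T, B7->T, B9->T, B10->T; hits B1=F, B3=F, B4=E, B6=T, B7=T, B9=T, B10=T
test 2 (a=4, g=4) fires B1->T, B2->F, B4->S, B3->T, B5->T, B7->T, B9->T, B10->F; hits B1=T, B2=F, B3=T, B4=S, B5=T, B7=T, B9=T, B10=F
test 3 (a=3, g=8) fires B1->F, B4->E, B3->F, B6->T, B7->T, B9->T, B10->F; hits B1=F, B3=F, B4=E, B6=T, B7=T, B9=T, B10=F
test 4 (a=2, g=5) fires B1->T, B2->F, B4->E, B3->F, B6->T, B7->T, B9->F, B10->T; hits B1=T, B2=F, B3=F, B4=E, B6=T, B7=T, B9=F, B10=T
test 5 (a=4, g=3) fires B1->T, B2->F, B4->S, B3->T, B5->F, B7->T, B9->T, B10->F; hits B1=T, B2=F, B3=T, B4=S, B5=F, B7=T, B9=T, B10=F
test 6 (a=-2, g=3) fires B1->F, B4->E, B3->F, B6->T, B7->T, B9->T, B10->F; hits B1=F, B3=F, B4=E, B6=T, B7=T, B9=T, B10=F
together the pool reaches 15 outcomes: B1=T, B1=F, B2=F, B3=T, B3=F, B4=S, B4=E, B5=T, B5=F, B6=T, B7=T, B9=T, B9=F, B10=T, B10=F
size 1 is not enough: best union over all size-1 subsets is 8/15
size 2 is not enough: best union over all size-2 subsets is 13/15
size 3 is not enough: best union over all size-3 subsets is 14/15
the canonical winner is {1, 2, 4, 5}: size 4, full 15-outcome coverage, earliest index list among size-4 covers
Answer: 1, 2, 4, 5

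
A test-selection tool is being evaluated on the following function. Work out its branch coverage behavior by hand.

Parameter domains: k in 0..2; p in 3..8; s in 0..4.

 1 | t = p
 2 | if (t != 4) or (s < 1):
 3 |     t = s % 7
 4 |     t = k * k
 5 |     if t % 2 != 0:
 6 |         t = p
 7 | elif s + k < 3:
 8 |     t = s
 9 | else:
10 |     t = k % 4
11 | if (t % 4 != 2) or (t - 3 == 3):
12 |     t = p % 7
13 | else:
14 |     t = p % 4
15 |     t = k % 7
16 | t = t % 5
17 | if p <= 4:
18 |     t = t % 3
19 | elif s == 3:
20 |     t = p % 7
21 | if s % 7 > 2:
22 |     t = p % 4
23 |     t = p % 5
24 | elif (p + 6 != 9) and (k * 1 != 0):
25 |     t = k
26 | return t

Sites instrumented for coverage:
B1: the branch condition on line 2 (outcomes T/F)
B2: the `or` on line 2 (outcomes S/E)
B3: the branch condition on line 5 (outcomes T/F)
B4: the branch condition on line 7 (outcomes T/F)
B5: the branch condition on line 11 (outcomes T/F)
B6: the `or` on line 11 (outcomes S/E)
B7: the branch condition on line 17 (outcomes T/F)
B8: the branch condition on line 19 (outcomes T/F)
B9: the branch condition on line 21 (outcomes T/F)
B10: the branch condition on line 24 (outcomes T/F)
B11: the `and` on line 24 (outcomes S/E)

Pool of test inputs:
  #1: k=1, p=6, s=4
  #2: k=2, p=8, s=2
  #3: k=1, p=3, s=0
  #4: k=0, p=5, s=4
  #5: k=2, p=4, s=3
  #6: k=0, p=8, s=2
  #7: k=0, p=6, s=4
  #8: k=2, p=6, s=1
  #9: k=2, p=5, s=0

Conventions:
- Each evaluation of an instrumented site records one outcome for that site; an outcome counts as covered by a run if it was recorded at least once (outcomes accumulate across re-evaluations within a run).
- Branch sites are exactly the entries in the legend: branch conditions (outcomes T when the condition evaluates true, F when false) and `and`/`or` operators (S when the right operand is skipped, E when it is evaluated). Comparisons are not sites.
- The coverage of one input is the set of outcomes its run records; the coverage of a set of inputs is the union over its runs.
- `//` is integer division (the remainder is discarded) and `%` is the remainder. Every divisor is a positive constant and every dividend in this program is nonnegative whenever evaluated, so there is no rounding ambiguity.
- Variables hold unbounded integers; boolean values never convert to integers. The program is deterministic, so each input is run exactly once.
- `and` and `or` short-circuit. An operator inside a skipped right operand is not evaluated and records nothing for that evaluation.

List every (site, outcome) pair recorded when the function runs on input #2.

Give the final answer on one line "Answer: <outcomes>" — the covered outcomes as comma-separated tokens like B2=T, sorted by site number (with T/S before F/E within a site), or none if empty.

Running input #2 (k=2, p=8, s=2), event by event:
  B2->S, B1->T, B3->F, B6->S, B5->T, B7->F, B8->F, B9->F, B11->E, B10->T
as a set, this run covers: B1=T, B2=S, B3=F, B5=T, B6=S, B7=F, B8=F, B9=F, B10=T, B11=E

Answer: B1=T, B2=S, B3=F, B5=T, B6=S, B7=F, B8=F, B9=F, B10=T, B11=E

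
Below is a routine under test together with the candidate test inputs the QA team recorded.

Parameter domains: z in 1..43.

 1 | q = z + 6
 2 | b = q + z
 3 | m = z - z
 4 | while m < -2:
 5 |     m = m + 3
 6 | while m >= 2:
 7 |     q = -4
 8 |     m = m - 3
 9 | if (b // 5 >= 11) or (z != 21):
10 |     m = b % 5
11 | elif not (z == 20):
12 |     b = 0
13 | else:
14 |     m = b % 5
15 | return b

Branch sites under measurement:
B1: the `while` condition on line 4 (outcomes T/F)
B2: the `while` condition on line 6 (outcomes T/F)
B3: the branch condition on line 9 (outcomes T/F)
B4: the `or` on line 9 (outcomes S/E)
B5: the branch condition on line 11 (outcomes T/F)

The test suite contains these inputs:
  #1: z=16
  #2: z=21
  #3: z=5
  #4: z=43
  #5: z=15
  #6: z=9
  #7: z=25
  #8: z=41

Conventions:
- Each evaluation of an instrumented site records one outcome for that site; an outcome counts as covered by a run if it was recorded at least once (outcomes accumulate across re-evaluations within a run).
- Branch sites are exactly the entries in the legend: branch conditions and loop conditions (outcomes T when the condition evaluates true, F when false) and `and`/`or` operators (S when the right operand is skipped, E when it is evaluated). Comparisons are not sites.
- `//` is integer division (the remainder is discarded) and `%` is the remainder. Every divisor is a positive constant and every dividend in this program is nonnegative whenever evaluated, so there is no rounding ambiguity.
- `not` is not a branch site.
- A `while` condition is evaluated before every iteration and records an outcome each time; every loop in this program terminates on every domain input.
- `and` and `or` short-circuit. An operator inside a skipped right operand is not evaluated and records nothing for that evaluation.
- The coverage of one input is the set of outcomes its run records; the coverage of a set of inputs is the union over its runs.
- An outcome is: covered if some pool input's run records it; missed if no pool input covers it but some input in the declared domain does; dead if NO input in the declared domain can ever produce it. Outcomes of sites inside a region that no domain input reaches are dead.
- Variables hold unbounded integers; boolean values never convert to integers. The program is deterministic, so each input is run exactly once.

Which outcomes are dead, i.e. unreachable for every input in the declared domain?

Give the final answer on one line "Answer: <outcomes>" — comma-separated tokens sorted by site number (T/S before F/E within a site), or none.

sweeping the full domain (43 inputs) for each outcome:
  B1=T: unreachable across the whole domain -> dead
  B2=T: unreachable across the whole domain -> dead
  B5=F: unreachable across the whole domain -> dead
  reachable outcomes have witnesses, e.g. B1=F (e.g. z=1), B2=F (e.g. z=1), B3=T (e.g. z=1), B3=F (e.g. z=21)

Answer: B1=T, B2=T, B5=F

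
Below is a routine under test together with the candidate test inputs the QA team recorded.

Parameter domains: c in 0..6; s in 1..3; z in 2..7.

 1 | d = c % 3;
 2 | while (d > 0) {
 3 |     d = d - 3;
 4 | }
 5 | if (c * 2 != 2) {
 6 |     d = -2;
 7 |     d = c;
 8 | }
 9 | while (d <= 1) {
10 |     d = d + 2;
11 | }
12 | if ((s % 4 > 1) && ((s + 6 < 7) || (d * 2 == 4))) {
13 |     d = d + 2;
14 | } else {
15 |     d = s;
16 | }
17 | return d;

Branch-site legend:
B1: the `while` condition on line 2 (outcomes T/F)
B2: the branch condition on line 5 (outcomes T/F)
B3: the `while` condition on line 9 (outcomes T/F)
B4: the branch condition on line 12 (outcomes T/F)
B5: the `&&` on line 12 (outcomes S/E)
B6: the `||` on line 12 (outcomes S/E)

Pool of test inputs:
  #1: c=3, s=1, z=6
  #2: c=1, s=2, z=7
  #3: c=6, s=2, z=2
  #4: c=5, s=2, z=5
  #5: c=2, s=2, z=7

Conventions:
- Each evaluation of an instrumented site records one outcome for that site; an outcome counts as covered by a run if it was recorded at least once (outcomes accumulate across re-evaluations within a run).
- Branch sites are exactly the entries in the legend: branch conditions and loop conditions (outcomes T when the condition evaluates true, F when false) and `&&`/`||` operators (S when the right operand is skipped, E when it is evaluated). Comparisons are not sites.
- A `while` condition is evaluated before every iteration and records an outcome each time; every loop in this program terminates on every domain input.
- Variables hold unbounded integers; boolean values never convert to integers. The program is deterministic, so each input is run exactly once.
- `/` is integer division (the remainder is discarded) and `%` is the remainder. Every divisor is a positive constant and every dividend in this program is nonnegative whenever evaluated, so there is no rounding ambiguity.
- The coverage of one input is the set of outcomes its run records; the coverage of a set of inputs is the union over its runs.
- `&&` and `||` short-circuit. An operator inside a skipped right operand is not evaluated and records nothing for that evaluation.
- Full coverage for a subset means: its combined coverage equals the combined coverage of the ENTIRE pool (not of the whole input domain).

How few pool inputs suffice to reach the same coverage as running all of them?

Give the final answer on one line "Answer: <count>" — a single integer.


input #1 (c=3, s=1, z=6): events B1->F, B2->T, B3->F, B5->S, B4->F; covers B1=F, B2=T, B3=F, B4=F, B5=S
input #2 (c=1, s=2, z=7): events B1->T, B1->F, B2->F, B3->T, B3->T, B3->F, B5->E, B6->E, B4->T; covers B1=T, B1=F, B2=F, B3=T, B3=F, B4=T, B5=E, B6=E
input #3 (c=6, s=2, z=2): events B1->F, B2->T, B3->F, B5->E, B6->E, B4->F; covers B1=F, B2=T, B3=F, B4=F, B5=E, B6=E
input #4 (c=5, s=2, z=5): events B1->T, B1->F, B2->T, B3->F, B5->E, B6->E, B4->F; covers B1=T, B1=F, B2=T, B3=F, B4=F, B5=E, B6=E
input #5 (c=2, s=2, z=7): events B1->T, B1->F, B2->T, B3->F, B5->E, B6->E, B4->T; covers B1=T, B1=F, B2=T, B3=F, B4=T, B5=E, B6=E
the full pool covers 11 outcomes: B1=T, B1=F, B2=T, B2=F, B3=T, B3=F, B4=T, B4=F, B5=S, B5=E, B6=E
every size-1 subset falls short of the 11 outcomes (best: 8/11)
inputs {1, 2} (size 2) cover everything; no size-2 subset with a lexicographically smaller index list covers all 11
Answer: 2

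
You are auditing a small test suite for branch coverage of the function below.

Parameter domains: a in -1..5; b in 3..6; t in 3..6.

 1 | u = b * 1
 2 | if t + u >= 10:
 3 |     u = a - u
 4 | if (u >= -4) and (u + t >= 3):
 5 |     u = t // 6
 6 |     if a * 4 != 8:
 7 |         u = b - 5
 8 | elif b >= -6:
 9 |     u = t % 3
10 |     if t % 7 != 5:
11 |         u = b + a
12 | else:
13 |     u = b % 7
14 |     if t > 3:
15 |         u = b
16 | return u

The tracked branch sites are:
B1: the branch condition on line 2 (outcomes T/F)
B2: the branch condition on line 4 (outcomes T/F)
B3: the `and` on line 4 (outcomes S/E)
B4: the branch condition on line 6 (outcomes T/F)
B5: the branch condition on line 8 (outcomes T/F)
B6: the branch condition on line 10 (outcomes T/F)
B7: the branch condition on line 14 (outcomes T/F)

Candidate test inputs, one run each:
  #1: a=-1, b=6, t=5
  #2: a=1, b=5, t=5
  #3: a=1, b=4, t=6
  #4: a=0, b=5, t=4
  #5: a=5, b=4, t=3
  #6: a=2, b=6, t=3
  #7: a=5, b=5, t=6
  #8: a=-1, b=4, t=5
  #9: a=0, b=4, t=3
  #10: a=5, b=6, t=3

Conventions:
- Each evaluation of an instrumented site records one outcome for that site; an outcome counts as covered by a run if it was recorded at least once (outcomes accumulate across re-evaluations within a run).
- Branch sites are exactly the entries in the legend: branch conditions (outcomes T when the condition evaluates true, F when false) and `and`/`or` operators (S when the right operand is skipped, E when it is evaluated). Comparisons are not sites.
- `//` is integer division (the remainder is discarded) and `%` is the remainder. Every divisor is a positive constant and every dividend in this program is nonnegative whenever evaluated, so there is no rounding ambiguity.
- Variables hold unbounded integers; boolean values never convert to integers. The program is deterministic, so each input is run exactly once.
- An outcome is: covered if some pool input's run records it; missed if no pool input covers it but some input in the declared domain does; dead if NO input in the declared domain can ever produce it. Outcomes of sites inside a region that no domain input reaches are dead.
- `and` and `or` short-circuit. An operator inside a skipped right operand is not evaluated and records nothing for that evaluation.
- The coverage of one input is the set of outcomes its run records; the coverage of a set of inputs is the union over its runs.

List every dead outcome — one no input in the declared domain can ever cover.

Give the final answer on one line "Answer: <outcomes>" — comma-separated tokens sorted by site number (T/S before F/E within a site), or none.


sweeping the full domain (112 inputs) for each outcome:
  B5=F: unreachable across the whole domain -> dead
  B7=T: unreachable across the whole domain -> dead
  B7=F: unreachable across the whole domain -> dead
  reachable outcomes have witnesses, e.g. B1=T (e.g. a=-1, b=4, t=6), B1=F (e.g. a=-1, b=3, t=3), B2=T (e.g. a=-1, b=3, t=3), B2=F (e.g. a=-1, b=4, t=6)
Answer: B5=F, B7=T, B7=F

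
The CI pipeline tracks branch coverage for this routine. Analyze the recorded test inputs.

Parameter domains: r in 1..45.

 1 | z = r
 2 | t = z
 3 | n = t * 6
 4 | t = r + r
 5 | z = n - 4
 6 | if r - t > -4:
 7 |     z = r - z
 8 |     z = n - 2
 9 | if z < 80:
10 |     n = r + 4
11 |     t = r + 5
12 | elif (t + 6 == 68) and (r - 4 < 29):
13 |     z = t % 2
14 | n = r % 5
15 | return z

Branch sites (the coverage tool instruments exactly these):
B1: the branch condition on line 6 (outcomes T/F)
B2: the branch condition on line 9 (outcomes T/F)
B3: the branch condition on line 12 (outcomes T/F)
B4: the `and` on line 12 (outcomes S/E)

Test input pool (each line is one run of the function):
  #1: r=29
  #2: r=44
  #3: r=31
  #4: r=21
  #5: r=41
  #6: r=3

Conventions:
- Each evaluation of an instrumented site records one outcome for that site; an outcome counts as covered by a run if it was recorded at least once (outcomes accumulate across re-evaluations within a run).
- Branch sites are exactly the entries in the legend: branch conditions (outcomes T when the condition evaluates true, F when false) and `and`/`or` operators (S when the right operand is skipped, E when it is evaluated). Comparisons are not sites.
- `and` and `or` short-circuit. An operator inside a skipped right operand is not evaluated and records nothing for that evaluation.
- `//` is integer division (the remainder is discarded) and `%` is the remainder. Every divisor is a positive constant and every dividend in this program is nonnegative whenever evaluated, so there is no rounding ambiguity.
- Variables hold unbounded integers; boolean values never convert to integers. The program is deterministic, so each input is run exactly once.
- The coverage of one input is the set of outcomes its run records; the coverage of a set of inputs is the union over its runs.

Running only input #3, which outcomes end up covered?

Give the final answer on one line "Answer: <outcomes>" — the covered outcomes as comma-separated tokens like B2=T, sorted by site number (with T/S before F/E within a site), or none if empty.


Event log for input #3 (r=31):
  B1->F, B2->F, B4->E, B3->T
distinct outcomes covered: B1=F, B2=F, B3=T, B4=E
Answer: B1=F, B2=F, B3=T, B4=E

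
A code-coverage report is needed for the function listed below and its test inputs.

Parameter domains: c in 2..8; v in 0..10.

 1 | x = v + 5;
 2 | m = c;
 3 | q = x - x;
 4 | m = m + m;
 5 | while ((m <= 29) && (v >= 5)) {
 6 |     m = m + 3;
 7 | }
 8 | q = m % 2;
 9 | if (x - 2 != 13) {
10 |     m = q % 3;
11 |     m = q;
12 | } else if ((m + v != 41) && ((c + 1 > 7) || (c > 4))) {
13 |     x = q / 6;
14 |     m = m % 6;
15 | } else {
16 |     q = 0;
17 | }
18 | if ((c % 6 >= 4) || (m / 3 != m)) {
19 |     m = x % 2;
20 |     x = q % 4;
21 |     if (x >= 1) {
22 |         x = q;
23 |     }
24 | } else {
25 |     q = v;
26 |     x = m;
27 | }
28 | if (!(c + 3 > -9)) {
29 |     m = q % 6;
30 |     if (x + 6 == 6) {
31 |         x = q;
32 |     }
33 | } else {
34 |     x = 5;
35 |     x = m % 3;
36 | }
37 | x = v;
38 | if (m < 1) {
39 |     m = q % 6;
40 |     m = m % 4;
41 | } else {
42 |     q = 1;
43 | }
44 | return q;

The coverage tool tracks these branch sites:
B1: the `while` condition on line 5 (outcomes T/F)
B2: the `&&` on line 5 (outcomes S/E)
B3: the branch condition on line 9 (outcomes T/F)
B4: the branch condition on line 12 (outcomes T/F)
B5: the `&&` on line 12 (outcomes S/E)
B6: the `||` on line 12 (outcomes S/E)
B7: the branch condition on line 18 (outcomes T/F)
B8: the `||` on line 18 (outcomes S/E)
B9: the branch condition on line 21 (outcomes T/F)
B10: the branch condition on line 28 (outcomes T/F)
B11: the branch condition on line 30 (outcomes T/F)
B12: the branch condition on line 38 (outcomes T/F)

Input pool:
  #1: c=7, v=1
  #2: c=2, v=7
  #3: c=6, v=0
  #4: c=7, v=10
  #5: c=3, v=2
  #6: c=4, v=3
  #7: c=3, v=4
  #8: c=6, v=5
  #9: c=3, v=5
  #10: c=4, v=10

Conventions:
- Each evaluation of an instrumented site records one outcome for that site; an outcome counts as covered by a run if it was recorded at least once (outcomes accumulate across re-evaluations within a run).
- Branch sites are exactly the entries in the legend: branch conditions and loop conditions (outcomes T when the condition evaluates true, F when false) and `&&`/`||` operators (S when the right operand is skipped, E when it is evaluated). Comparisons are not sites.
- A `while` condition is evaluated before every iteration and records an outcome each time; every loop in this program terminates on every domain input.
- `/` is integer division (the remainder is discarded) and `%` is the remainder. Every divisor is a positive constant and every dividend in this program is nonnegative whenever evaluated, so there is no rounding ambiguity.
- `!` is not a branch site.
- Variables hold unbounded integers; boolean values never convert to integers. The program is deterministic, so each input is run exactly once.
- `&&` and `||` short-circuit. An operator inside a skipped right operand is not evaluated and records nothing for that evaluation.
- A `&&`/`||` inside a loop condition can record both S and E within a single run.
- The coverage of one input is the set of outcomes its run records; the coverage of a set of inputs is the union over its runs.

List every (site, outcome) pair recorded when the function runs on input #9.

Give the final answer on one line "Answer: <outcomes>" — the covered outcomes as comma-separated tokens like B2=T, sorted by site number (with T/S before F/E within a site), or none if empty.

Event log for input #9 (c=3, v=5):
  B2->E, B1->T, B2->E, B1->T, B2->E, B1->T, B2->E, B1->T, B2->E, B1->T
  B2->E, B1->T, B2->E, B1->T, B2->E, B1->T, B2->S, B1->F, B3->T, B8->E
  B7->F, B10->F, B12->T
as a set, this run covers: B1=T, B1=F, B2=S, B2=E, B3=T, B7=F, B8=E, B10=F, B12=T

Answer: B1=T, B1=F, B2=S, B2=E, B3=T, B7=F, B8=E, B10=F, B12=T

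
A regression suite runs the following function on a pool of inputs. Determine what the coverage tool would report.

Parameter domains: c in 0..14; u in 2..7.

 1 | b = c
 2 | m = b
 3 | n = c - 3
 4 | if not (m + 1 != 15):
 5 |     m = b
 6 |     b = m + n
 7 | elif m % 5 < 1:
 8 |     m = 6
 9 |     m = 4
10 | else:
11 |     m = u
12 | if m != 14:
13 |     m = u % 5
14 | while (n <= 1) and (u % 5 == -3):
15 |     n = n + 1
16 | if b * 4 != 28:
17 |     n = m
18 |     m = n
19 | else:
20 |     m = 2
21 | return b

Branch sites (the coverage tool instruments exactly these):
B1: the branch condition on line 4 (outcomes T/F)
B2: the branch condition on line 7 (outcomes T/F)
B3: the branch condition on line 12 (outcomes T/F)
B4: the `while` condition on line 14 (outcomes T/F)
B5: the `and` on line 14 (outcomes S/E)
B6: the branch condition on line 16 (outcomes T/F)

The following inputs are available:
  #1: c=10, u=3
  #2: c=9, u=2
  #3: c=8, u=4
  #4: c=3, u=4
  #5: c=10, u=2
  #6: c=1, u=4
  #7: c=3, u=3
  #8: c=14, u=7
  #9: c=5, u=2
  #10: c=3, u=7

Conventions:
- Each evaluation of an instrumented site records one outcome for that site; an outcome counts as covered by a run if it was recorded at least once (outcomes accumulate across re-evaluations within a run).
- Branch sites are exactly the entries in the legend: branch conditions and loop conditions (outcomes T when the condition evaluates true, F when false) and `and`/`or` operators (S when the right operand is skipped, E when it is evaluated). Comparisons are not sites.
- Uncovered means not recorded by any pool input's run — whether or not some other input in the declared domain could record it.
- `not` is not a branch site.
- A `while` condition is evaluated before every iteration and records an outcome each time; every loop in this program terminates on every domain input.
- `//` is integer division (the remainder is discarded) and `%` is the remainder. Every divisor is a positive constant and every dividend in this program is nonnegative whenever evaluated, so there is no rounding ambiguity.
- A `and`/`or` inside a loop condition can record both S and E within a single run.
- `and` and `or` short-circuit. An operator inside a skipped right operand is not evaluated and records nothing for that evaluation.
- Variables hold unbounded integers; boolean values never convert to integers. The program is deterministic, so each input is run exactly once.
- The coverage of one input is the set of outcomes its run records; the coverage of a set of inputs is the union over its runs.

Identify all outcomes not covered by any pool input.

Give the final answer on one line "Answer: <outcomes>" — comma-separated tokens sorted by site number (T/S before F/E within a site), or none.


input #1, c=10, u=3: events B1->F, B2->T, B3->T, B5->S, B4->F, B6->T; outcomes B1=F, B2=T, B3=T, B4=F, B5=S, B6=T
input #2, c=9, u=2: events B1->F, B2->F, B3->T, B5->S, B4->F, B6->T; outcomes B1=F, B2=F, B3=T, B4=F, B5=S, B6=T
input #3, c=8, u=4: events B1->F, B2->F, B3->T, B5->S, B4->F, B6->T; outcomes B1=F, B2=F, B3=T, B4=F, B5=S, B6=T
input #4, c=3, u=4: events B1->F, B2->F, B3->T, B5->E, B4->F, B6->T; outcomes B1=F, B2=F, B3=T, B4=F, B5=E, B6=T
input #5, c=10, u=2: events B1->F, B2->T, B3->T, B5->S, B4->F, B6->T; outcomes B1=F, B2=T, B3=T, B4=F, B5=S, B6=T
input #6, c=1, u=4: events B1->F, B2->F, B3->T, B5->E, B4->F, B6->T; outcomes B1=F, B2=F, B3=T, B4=F, B5=E, B6=T
input #7, c=3, u=3: events B1->F, B2->F, B3->T, B5->E, B4->F, B6->T; outcomes B1=F, B2=F, B3=T, B4=F, B5=E, B6=T
input #8, c=14, u=7: events B1->T, B3->F, B5->S, B4->F, B6->T; outcomes B1=T, B3=F, B4=F, B5=S, B6=T
input #9, c=5, u=2: events B1->F, B2->T, B3->T, B5->S, B4->F, B6->T; outcomes B1=F, B2=T, B3=T, B4=F, B5=S, B6=T
input #10, c=3, u=7: events B1->F, B2->F, B3->T, B5->E, B4->F, B6->T; outcomes B1=F, B2=F, B3=T, B4=F, B5=E, B6=T
union over the pool: B1=T, B1=F, B2=T, B2=F, B3=T, B3=F, B4=F, B5=S, B5=E, B6=T
uncovered (2 of 12): B4=T, B6=F
Answer: B4=T, B6=F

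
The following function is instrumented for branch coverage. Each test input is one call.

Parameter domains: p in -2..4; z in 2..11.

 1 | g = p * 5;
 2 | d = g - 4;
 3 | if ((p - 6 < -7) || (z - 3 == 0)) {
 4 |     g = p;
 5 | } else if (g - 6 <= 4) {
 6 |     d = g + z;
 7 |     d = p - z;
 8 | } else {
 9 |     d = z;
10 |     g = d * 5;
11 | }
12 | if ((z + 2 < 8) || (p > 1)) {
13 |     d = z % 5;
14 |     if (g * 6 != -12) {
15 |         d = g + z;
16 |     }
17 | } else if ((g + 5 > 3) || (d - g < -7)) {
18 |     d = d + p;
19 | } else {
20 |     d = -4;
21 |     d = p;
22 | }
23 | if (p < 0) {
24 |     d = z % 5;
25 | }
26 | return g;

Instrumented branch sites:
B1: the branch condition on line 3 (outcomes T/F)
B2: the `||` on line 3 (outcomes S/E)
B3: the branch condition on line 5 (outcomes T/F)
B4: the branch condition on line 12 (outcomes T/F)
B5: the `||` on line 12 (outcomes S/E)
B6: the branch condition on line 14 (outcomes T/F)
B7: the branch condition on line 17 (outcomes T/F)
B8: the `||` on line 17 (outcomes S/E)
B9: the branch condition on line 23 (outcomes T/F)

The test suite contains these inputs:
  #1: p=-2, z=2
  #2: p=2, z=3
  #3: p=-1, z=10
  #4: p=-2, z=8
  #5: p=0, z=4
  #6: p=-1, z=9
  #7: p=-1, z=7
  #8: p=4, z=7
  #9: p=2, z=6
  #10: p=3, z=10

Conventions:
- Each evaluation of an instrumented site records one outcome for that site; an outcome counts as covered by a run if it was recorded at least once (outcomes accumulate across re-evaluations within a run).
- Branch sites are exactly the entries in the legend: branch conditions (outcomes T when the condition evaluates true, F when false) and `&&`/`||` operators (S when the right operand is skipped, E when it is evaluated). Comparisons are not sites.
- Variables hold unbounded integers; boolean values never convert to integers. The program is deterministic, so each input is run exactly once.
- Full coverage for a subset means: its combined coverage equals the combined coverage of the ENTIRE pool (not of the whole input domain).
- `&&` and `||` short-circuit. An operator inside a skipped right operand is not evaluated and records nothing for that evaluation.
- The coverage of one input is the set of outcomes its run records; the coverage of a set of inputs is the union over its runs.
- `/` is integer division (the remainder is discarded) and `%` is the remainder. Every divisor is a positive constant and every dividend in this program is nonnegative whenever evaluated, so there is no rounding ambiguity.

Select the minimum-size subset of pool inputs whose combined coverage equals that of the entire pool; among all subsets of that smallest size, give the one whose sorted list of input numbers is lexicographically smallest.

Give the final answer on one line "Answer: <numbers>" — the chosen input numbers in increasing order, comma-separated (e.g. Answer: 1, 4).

input #1 (p=-2, z=2): events B2->S, B1->T, B5->S, B4->T, B6->F, B9->T; covers B1=T, B2=S, B4=T, B5=S, B6=F, B9=T
input #2 (p=2, z=3): events B2->E, B1->T, B5->S, B4->T, B6->T, B9->F; covers B1=T, B2=E, B4=T, B5=S, B6=T, B9=F
input #3 (p=-1, z=10): events B2->E, B1->F, B3->T, B5->E, B4->F, B8->E, B7->F, B9->T; covers B1=F, B2=E, B3=T, B4=F, B5=E, B7=F, B8=E, B9=T
input #4 (p=-2, z=8): events B2->S, B1->T, B5->E, B4->F, B8->E, B7->T, B9->T; covers B1=T, B2=S, B4=F, B5=E, B7=T, B8=E, B9=T
input #5 (p=0, z=4): events B2->E, B1->F, B3->T, B5->S, B4->T, B6->T, B9->F; covers B1=F, B2=E, B3=T, B4=T, B5=S, B6=T, B9=F
input #6 (p=-1, z=9): events B2->E, B1->F, B3->T, B5->E, B4->F, B8->E, B7->F, B9->T; covers B1=F, B2=E, B3=T, B4=F, B5=E, B7=F, B8=E, B9=T
input #7 (p=-1, z=7): events B2->E, B1->F, B3->T, B5->E, B4->F, B8->E, B7->F, B9->T; covers B1=F, B2=E, B3=T, B4=F, B5=E, B7=F, B8=E, B9=T
input #8 (p=4, z=7): events B2->E, B1->F, B3->F, B5->E, B4->T, B6->T, B9->F; covers B1=F, B2=E, B3=F, B4=T, B5=E, B6=T, B9=F
input #9 (p=2, z=6): events B2->E, B1->F, B3->T, B5->E, B4->T, B6->T, B9->F; covers B1=F, B2=E, B3=T, B4=T, B5=E, B6=T, B9=F
input #10 (p=3, z=10): events B2->E, B1->F, B3->F, B5->E, B4->T, B6->T, B9->F; covers B1=F, B2=E, B3=F, B4=T, B5=E, B6=T, B9=F
the full pool covers 17 outcomes: B1=T, B1=F, B2=S, B2=E, B3=T, B3=F, B4=T, B4=F, B5=S, B5=E, B6=T, B6=F, B7=T, B7=F, B8=E, B9=T, B9=F
no size-1 subset reaches all 17 outcomes (best union: 8/17)
no size-2 subset reaches all 17 outcomes (best union: 14/17)
no size-3 subset reaches all 17 outcomes (best union: 16/17)
inputs {1, 3, 4, 8} (size 4) cover everything; no size-4 subset with a lexicographically smaller index list covers all 17

Answer: 1, 3, 4, 8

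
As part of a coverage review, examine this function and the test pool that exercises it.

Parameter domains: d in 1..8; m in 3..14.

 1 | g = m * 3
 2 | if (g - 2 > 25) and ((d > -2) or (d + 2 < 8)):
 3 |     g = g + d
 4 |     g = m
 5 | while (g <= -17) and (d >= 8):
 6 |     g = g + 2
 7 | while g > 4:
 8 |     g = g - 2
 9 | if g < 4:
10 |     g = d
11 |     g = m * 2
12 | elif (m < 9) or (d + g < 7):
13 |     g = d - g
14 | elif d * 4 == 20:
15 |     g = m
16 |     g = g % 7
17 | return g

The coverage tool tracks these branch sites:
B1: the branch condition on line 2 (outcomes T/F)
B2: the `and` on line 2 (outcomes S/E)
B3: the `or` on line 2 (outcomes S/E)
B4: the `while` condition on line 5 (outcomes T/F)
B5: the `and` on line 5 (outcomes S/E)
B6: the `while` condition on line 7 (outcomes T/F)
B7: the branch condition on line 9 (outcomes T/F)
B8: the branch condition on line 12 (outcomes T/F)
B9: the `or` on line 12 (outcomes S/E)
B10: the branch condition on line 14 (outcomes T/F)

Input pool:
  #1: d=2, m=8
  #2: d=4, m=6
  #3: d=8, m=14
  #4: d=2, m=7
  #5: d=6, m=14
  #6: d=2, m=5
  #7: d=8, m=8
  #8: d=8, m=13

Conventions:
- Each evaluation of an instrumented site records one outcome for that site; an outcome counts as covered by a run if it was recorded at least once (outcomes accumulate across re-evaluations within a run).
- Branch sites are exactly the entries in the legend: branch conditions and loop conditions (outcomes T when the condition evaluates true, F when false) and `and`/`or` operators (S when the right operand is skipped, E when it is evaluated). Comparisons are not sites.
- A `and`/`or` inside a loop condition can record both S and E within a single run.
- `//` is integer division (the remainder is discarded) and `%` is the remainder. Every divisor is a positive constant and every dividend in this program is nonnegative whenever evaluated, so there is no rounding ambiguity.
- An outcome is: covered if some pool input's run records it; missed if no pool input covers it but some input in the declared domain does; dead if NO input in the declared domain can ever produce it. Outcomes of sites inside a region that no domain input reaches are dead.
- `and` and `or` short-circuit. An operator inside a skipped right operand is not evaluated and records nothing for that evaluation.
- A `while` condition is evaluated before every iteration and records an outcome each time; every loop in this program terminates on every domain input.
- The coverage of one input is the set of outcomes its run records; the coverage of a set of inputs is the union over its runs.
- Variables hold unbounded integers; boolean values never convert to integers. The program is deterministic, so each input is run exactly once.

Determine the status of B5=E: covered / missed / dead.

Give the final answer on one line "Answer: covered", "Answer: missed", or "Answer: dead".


no pool input records B5=E
checking all 96 inputs in the declared domain: B5=E is never recorded -> dead
Answer: dead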